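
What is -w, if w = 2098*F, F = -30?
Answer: 62940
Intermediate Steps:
w = -62940 (w = 2098*(-30) = -62940)
-w = -1*(-62940) = 62940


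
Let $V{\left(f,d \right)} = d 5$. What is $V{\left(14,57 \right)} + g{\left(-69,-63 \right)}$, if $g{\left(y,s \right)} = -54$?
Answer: $231$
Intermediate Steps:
$V{\left(f,d \right)} = 5 d$
$V{\left(14,57 \right)} + g{\left(-69,-63 \right)} = 5 \cdot 57 - 54 = 285 - 54 = 231$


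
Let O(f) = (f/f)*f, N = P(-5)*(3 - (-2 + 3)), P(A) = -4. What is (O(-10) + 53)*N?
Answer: -344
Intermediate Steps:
N = -8 (N = -4*(3 - (-2 + 3)) = -4*(3 - 1*1) = -4*(3 - 1) = -4*2 = -8)
O(f) = f (O(f) = 1*f = f)
(O(-10) + 53)*N = (-10 + 53)*(-8) = 43*(-8) = -344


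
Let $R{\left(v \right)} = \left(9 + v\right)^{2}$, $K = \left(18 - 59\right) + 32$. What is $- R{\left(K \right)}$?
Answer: $0$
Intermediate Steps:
$K = -9$ ($K = -41 + 32 = -9$)
$- R{\left(K \right)} = - \left(9 - 9\right)^{2} = - 0^{2} = \left(-1\right) 0 = 0$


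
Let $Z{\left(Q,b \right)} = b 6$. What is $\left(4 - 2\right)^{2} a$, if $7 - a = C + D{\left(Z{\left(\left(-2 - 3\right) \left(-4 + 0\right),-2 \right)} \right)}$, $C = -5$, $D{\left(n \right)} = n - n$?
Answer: $48$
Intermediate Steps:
$Z{\left(Q,b \right)} = 6 b$
$D{\left(n \right)} = 0$
$a = 12$ ($a = 7 - \left(-5 + 0\right) = 7 - -5 = 7 + 5 = 12$)
$\left(4 - 2\right)^{2} a = \left(4 - 2\right)^{2} \cdot 12 = 2^{2} \cdot 12 = 4 \cdot 12 = 48$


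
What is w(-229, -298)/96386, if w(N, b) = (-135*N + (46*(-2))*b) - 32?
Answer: 58299/96386 ≈ 0.60485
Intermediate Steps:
w(N, b) = -32 - 135*N - 92*b (w(N, b) = (-135*N - 92*b) - 32 = -32 - 135*N - 92*b)
w(-229, -298)/96386 = (-32 - 135*(-229) - 92*(-298))/96386 = (-32 + 30915 + 27416)*(1/96386) = 58299*(1/96386) = 58299/96386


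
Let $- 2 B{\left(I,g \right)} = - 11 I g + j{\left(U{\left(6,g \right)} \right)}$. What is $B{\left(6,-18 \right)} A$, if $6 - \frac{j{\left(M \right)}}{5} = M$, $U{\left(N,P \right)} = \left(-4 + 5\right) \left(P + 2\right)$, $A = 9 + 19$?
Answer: $-18172$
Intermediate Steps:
$A = 28$
$U{\left(N,P \right)} = 2 + P$ ($U{\left(N,P \right)} = 1 \left(2 + P\right) = 2 + P$)
$j{\left(M \right)} = 30 - 5 M$
$B{\left(I,g \right)} = -10 + \frac{5 g}{2} + \frac{11 I g}{2}$ ($B{\left(I,g \right)} = - \frac{- 11 I g - \left(-30 + 5 \left(2 + g\right)\right)}{2} = - \frac{- 11 I g + \left(30 - \left(10 + 5 g\right)\right)}{2} = - \frac{- 11 I g - \left(-20 + 5 g\right)}{2} = - \frac{20 - 5 g - 11 I g}{2} = -10 + \frac{5 g}{2} + \frac{11 I g}{2}$)
$B{\left(6,-18 \right)} A = \left(-10 + \frac{5}{2} \left(-18\right) + \frac{11}{2} \cdot 6 \left(-18\right)\right) 28 = \left(-10 - 45 - 594\right) 28 = \left(-649\right) 28 = -18172$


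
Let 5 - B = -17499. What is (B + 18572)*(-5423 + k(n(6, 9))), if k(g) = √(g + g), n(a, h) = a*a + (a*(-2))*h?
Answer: -195640148 + 432912*I ≈ -1.9564e+8 + 4.3291e+5*I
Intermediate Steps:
B = 17504 (B = 5 - 1*(-17499) = 5 + 17499 = 17504)
n(a, h) = a² - 2*a*h (n(a, h) = a² + (-2*a)*h = a² - 2*a*h)
k(g) = √2*√g (k(g) = √(2*g) = √2*√g)
(B + 18572)*(-5423 + k(n(6, 9))) = (17504 + 18572)*(-5423 + √2*√(6*(6 - 2*9))) = 36076*(-5423 + √2*√(6*(6 - 18))) = 36076*(-5423 + √2*√(6*(-12))) = 36076*(-5423 + √2*√(-72)) = 36076*(-5423 + √2*(6*I*√2)) = 36076*(-5423 + 12*I) = -195640148 + 432912*I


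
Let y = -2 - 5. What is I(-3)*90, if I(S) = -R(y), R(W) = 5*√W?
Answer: -450*I*√7 ≈ -1190.6*I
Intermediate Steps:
y = -7
I(S) = -5*I*√7 (I(S) = -5*√(-7) = -5*I*√7)
I(-3)*90 = -5*I*√7*90 = -450*I*√7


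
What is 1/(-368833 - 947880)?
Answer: -1/1316713 ≈ -7.5947e-7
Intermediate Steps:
1/(-368833 - 947880) = 1/(-1316713) = -1/1316713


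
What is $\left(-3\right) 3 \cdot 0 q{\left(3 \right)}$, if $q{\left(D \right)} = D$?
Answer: $0$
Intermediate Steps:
$\left(-3\right) 3 \cdot 0 q{\left(3 \right)} = \left(-3\right) 3 \cdot 0 \cdot 3 = \left(-9\right) 0 \cdot 3 = 0 \cdot 3 = 0$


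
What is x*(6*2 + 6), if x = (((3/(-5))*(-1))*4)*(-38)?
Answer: -8208/5 ≈ -1641.6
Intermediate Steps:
x = -456/5 (x = (((3*(-⅕))*(-1))*4)*(-38) = (-⅗*(-1)*4)*(-38) = ((⅗)*4)*(-38) = (12/5)*(-38) = -456/5 ≈ -91.200)
x*(6*2 + 6) = -456*(6*2 + 6)/5 = -456*(12 + 6)/5 = -456/5*18 = -8208/5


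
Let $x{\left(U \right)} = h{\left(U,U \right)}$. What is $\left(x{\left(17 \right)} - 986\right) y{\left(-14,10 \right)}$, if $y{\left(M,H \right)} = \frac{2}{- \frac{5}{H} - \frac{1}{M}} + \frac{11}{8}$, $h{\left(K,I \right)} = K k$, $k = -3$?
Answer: $\frac{81923}{24} \approx 3413.5$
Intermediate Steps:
$h{\left(K,I \right)} = - 3 K$ ($h{\left(K,I \right)} = K \left(-3\right) = - 3 K$)
$x{\left(U \right)} = - 3 U$
$y{\left(M,H \right)} = \frac{11}{8} + \frac{2}{- \frac{1}{M} - \frac{5}{H}}$ ($y{\left(M,H \right)} = \frac{2}{- \frac{1}{M} - \frac{5}{H}} + 11 \cdot \frac{1}{8} = \frac{2}{- \frac{1}{M} - \frac{5}{H}} + \frac{11}{8} = \frac{11}{8} + \frac{2}{- \frac{1}{M} - \frac{5}{H}}$)
$\left(x{\left(17 \right)} - 986\right) y{\left(-14,10 \right)} = \left(\left(-3\right) 17 - 986\right) \frac{11 \cdot 10 + 55 \left(-14\right) - 160 \left(-14\right)}{8 \left(10 + 5 \left(-14\right)\right)} = \left(-51 - 986\right) \frac{110 - 770 + 2240}{8 \left(10 - 70\right)} = - 1037 \cdot \frac{1}{8} \frac{1}{-60} \cdot 1580 = - 1037 \cdot \frac{1}{8} \left(- \frac{1}{60}\right) 1580 = \left(-1037\right) \left(- \frac{79}{24}\right) = \frac{81923}{24}$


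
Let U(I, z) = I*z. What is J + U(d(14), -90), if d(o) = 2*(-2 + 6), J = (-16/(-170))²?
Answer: -5201936/7225 ≈ -719.99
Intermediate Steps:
J = 64/7225 (J = (-16*(-1/170))² = (8/85)² = 64/7225 ≈ 0.0088581)
d(o) = 8 (d(o) = 2*4 = 8)
J + U(d(14), -90) = 64/7225 + 8*(-90) = 64/7225 - 720 = -5201936/7225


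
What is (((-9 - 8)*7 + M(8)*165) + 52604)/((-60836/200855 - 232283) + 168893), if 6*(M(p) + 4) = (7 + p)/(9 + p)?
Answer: -20828368125/25464518572 ≈ -0.81794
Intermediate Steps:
M(p) = -4 + (7 + p)/(6*(9 + p)) (M(p) = -4 + ((7 + p)/(9 + p))/6 = -4 + (7 + p)/(6*(9 + p)))
(((-9 - 8)*7 + M(8)*165) + 52604)/((-60836/200855 - 232283) + 168893) = (((-9 - 8)*7 + ((-209 - 23*8)/(6*(9 + 8)))*165) + 52604)/((-60836/200855 - 232283) + 168893) = ((-17*7 + ((1/6)*(-209 - 184)/17)*165) + 52604)/((-60836*1/200855 - 232283) + 168893) = ((-119 + ((1/6)*(1/17)*(-393))*165) + 52604)/((-60836/200855 - 232283) + 168893) = ((-119 - 131/34*165) + 52604)/(-46655262801/200855 + 168893) = ((-119 - 21615/34) + 52604)/(-12732259286/200855) = (-25661/34 + 52604)*(-200855/12732259286) = (1762875/34)*(-200855/12732259286) = -20828368125/25464518572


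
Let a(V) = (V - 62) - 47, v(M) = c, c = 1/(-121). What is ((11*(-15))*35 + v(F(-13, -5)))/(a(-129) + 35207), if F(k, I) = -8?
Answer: -698776/4231249 ≈ -0.16515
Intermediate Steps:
c = -1/121 ≈ -0.0082645
v(M) = -1/121
a(V) = -109 + V (a(V) = (-62 + V) - 47 = -109 + V)
((11*(-15))*35 + v(F(-13, -5)))/(a(-129) + 35207) = ((11*(-15))*35 - 1/121)/((-109 - 129) + 35207) = (-165*35 - 1/121)/(-238 + 35207) = (-5775 - 1/121)/34969 = -698776/121*1/34969 = -698776/4231249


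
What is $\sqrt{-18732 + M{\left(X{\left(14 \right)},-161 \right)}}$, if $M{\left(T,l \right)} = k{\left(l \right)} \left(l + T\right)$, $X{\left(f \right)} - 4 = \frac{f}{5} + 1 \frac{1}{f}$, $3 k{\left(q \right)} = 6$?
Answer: $\frac{i \sqrt{23324315}}{35} \approx 137.99 i$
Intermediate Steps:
$k{\left(q \right)} = 2$ ($k{\left(q \right)} = \frac{1}{3} \cdot 6 = 2$)
$X{\left(f \right)} = 4 + \frac{1}{f} + \frac{f}{5}$ ($X{\left(f \right)} = 4 + \left(\frac{f}{5} + 1 \frac{1}{f}\right) = 4 + \left(f \frac{1}{5} + \frac{1}{f}\right) = 4 + \left(\frac{f}{5} + \frac{1}{f}\right) = 4 + \left(\frac{1}{f} + \frac{f}{5}\right) = 4 + \frac{1}{f} + \frac{f}{5}$)
$M{\left(T,l \right)} = 2 T + 2 l$ ($M{\left(T,l \right)} = 2 \left(l + T\right) = 2 \left(T + l\right) = 2 T + 2 l$)
$\sqrt{-18732 + M{\left(X{\left(14 \right)},-161 \right)}} = \sqrt{-18732 + \left(2 \left(4 + \frac{1}{14} + \frac{1}{5} \cdot 14\right) + 2 \left(-161\right)\right)} = \sqrt{-18732 - \left(322 - 2 \left(4 + \frac{1}{14} + \frac{14}{5}\right)\right)} = \sqrt{-18732 + \left(2 \cdot \frac{481}{70} - 322\right)} = \sqrt{-18732 + \left(\frac{481}{35} - 322\right)} = \sqrt{-18732 - \frac{10789}{35}} = \sqrt{- \frac{666409}{35}} = \frac{i \sqrt{23324315}}{35}$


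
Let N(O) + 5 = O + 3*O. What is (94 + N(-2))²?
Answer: 6561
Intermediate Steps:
N(O) = -5 + 4*O (N(O) = -5 + (O + 3*O) = -5 + 4*O)
(94 + N(-2))² = (94 + (-5 + 4*(-2)))² = (94 + (-5 - 8))² = (94 - 13)² = 81² = 6561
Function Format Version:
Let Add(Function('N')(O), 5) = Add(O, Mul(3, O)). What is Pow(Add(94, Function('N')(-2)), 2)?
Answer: 6561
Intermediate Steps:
Function('N')(O) = Add(-5, Mul(4, O)) (Function('N')(O) = Add(-5, Add(O, Mul(3, O))) = Add(-5, Mul(4, O)))
Pow(Add(94, Function('N')(-2)), 2) = Pow(Add(94, Add(-5, Mul(4, -2))), 2) = Pow(Add(94, Add(-5, -8)), 2) = Pow(Add(94, -13), 2) = Pow(81, 2) = 6561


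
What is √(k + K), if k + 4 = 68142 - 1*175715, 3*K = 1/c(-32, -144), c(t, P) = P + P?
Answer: I*√557679174/72 ≈ 327.99*I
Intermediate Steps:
c(t, P) = 2*P
K = -1/864 (K = 1/(3*((2*(-144)))) = (⅓)/(-288) = (⅓)*(-1/288) = -1/864 ≈ -0.0011574)
k = -107577 (k = -4 + (68142 - 1*175715) = -4 + (68142 - 175715) = -4 - 107573 = -107577)
√(k + K) = √(-107577 - 1/864) = √(-92946529/864) = I*√557679174/72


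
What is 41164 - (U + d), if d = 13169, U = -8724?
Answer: 36719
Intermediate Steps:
41164 - (U + d) = 41164 - (-8724 + 13169) = 41164 - 1*4445 = 41164 - 4445 = 36719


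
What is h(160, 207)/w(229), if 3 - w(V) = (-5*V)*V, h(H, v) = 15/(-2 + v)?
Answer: 3/10750528 ≈ 2.7906e-7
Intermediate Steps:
w(V) = 3 + 5*V**2 (w(V) = 3 - (-5*V)*V = 3 - (-5)*V**2 = 3 + 5*V**2)
h(160, 207)/w(229) = (15/(-2 + 207))/(3 + 5*229**2) = (15/205)/(3 + 5*52441) = (15*(1/205))/(3 + 262205) = (3/41)/262208 = (3/41)*(1/262208) = 3/10750528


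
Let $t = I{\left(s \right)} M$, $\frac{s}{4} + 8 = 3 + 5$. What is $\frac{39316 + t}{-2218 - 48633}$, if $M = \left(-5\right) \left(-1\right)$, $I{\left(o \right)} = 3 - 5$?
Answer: $- \frac{39306}{50851} \approx -0.77296$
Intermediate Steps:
$s = 0$ ($s = -32 + 4 \left(3 + 5\right) = -32 + 4 \cdot 8 = -32 + 32 = 0$)
$I{\left(o \right)} = -2$
$M = 5$
$t = -10$ ($t = \left(-2\right) 5 = -10$)
$\frac{39316 + t}{-2218 - 48633} = \frac{39316 - 10}{-2218 - 48633} = \frac{39306}{-50851} = 39306 \left(- \frac{1}{50851}\right) = - \frac{39306}{50851}$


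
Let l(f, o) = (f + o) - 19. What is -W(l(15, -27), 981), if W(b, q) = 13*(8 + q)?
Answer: -12857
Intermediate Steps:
l(f, o) = -19 + f + o
W(b, q) = 104 + 13*q
-W(l(15, -27), 981) = -(104 + 13*981) = -(104 + 12753) = -1*12857 = -12857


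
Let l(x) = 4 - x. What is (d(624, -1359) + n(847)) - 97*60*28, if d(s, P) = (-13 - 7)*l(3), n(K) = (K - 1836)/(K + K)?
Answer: -276089109/1694 ≈ -1.6298e+5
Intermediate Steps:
n(K) = (-1836 + K)/(2*K) (n(K) = (-1836 + K)/((2*K)) = (-1836 + K)*(1/(2*K)) = (-1836 + K)/(2*K))
d(s, P) = -20 (d(s, P) = (-13 - 7)*(4 - 1*3) = -20*(4 - 3) = -20*1 = -20)
(d(624, -1359) + n(847)) - 97*60*28 = (-20 + (1/2)*(-1836 + 847)/847) - 97*60*28 = (-20 + (1/2)*(1/847)*(-989)) - 5820*28 = (-20 - 989/1694) - 162960 = -34869/1694 - 162960 = -276089109/1694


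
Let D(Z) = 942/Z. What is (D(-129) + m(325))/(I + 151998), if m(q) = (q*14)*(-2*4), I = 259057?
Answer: -1565514/17675365 ≈ -0.088570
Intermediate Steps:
m(q) = -112*q (m(q) = (14*q)*(-8) = -112*q)
(D(-129) + m(325))/(I + 151998) = (942/(-129) - 112*325)/(259057 + 151998) = (942*(-1/129) - 36400)/411055 = (-314/43 - 36400)*(1/411055) = -1565514/43*1/411055 = -1565514/17675365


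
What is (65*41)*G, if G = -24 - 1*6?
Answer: -79950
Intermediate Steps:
G = -30 (G = -24 - 6 = -30)
(65*41)*G = (65*41)*(-30) = 2665*(-30) = -79950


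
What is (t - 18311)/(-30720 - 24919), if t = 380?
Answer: 17931/55639 ≈ 0.32227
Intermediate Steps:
(t - 18311)/(-30720 - 24919) = (380 - 18311)/(-30720 - 24919) = -17931/(-55639) = -17931*(-1/55639) = 17931/55639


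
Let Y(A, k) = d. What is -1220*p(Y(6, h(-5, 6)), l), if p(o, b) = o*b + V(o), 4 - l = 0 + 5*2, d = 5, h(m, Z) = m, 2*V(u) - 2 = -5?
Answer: 38430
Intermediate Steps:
V(u) = -3/2 (V(u) = 1 + (1/2)*(-5) = 1 - 5/2 = -3/2)
l = -6 (l = 4 - (0 + 5*2) = 4 - (0 + 10) = 4 - 1*10 = 4 - 10 = -6)
Y(A, k) = 5
p(o, b) = -3/2 + b*o (p(o, b) = o*b - 3/2 = b*o - 3/2 = -3/2 + b*o)
-1220*p(Y(6, h(-5, 6)), l) = -1220*(-3/2 - 6*5) = -1220*(-3/2 - 30) = -1220*(-63/2) = 38430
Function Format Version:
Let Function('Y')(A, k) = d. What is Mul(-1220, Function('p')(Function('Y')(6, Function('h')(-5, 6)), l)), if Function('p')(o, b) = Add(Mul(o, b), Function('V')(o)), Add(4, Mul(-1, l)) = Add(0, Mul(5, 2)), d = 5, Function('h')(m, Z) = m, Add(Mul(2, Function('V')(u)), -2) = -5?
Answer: 38430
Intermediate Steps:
Function('V')(u) = Rational(-3, 2) (Function('V')(u) = Add(1, Mul(Rational(1, 2), -5)) = Add(1, Rational(-5, 2)) = Rational(-3, 2))
l = -6 (l = Add(4, Mul(-1, Add(0, Mul(5, 2)))) = Add(4, Mul(-1, Add(0, 10))) = Add(4, Mul(-1, 10)) = Add(4, -10) = -6)
Function('Y')(A, k) = 5
Function('p')(o, b) = Add(Rational(-3, 2), Mul(b, o)) (Function('p')(o, b) = Add(Mul(o, b), Rational(-3, 2)) = Add(Mul(b, o), Rational(-3, 2)) = Add(Rational(-3, 2), Mul(b, o)))
Mul(-1220, Function('p')(Function('Y')(6, Function('h')(-5, 6)), l)) = Mul(-1220, Add(Rational(-3, 2), Mul(-6, 5))) = Mul(-1220, Add(Rational(-3, 2), -30)) = Mul(-1220, Rational(-63, 2)) = 38430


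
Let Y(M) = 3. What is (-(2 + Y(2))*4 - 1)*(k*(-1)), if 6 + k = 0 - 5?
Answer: -231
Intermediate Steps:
k = -11 (k = -6 + (0 - 5) = -6 - 5 = -11)
(-(2 + Y(2))*4 - 1)*(k*(-1)) = (-(2 + 3)*4 - 1)*(-11*(-1)) = (-1*5*4 - 1)*11 = (-5*4 - 1)*11 = (-20 - 1)*11 = -21*11 = -231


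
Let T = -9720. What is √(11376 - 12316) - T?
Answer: 9720 + 2*I*√235 ≈ 9720.0 + 30.659*I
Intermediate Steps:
√(11376 - 12316) - T = √(11376 - 12316) - 1*(-9720) = √(-940) + 9720 = 2*I*√235 + 9720 = 9720 + 2*I*√235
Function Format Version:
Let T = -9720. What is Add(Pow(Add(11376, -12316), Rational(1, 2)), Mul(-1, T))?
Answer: Add(9720, Mul(2, I, Pow(235, Rational(1, 2)))) ≈ Add(9720.0, Mul(30.659, I))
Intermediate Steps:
Add(Pow(Add(11376, -12316), Rational(1, 2)), Mul(-1, T)) = Add(Pow(Add(11376, -12316), Rational(1, 2)), Mul(-1, -9720)) = Add(Pow(-940, Rational(1, 2)), 9720) = Add(Mul(2, I, Pow(235, Rational(1, 2))), 9720) = Add(9720, Mul(2, I, Pow(235, Rational(1, 2))))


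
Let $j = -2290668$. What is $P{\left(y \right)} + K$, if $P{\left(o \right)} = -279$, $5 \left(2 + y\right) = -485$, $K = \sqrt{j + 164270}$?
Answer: $-279 + i \sqrt{2126398} \approx -279.0 + 1458.2 i$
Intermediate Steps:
$K = i \sqrt{2126398}$ ($K = \sqrt{-2290668 + 164270} = \sqrt{-2126398} = i \sqrt{2126398} \approx 1458.2 i$)
$y = -99$ ($y = -2 + \frac{1}{5} \left(-485\right) = -2 - 97 = -99$)
$P{\left(y \right)} + K = -279 + i \sqrt{2126398}$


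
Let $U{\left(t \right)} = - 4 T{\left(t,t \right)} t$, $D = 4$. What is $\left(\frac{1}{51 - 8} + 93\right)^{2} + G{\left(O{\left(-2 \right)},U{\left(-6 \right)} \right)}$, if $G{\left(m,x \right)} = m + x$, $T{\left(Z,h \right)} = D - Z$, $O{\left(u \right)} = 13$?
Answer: $\frac{16467797}{1849} \approx 8906.3$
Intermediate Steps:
$T{\left(Z,h \right)} = 4 - Z$
$U{\left(t \right)} = t \left(-16 + 4 t\right)$ ($U{\left(t \right)} = - 4 \left(4 - t\right) t = \left(-16 + 4 t\right) t = t \left(-16 + 4 t\right)$)
$\left(\frac{1}{51 - 8} + 93\right)^{2} + G{\left(O{\left(-2 \right)},U{\left(-6 \right)} \right)} = \left(\frac{1}{51 - 8} + 93\right)^{2} + \left(13 + 4 \left(-6\right) \left(-4 - 6\right)\right) = \left(\frac{1}{43} + 93\right)^{2} + \left(13 + 4 \left(-6\right) \left(-10\right)\right) = \left(\frac{1}{43} + 93\right)^{2} + \left(13 + 240\right) = \left(\frac{4000}{43}\right)^{2} + 253 = \frac{16000000}{1849} + 253 = \frac{16467797}{1849}$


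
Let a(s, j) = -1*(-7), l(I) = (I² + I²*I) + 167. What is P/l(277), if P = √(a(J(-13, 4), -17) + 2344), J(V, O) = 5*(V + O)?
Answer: √2351/21330829 ≈ 2.2731e-6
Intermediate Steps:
J(V, O) = 5*O + 5*V (J(V, O) = 5*(O + V) = 5*O + 5*V)
l(I) = 167 + I² + I³ (l(I) = (I² + I³) + 167 = 167 + I² + I³)
a(s, j) = 7
P = √2351 (P = √(7 + 2344) = √2351 ≈ 48.487)
P/l(277) = √2351/(167 + 277² + 277³) = √2351/(167 + 76729 + 21253933) = √2351/21330829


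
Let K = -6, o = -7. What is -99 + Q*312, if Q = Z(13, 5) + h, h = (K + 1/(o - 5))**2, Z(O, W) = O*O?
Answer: 385051/6 ≈ 64175.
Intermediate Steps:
Z(O, W) = O**2
h = 5329/144 (h = (-6 + 1/(-7 - 5))**2 = (-6 + 1/(-12))**2 = (-6 - 1/12)**2 = (-73/12)**2 = 5329/144 ≈ 37.007)
Q = 29665/144 (Q = 13**2 + 5329/144 = 169 + 5329/144 = 29665/144 ≈ 206.01)
-99 + Q*312 = -99 + (29665/144)*312 = -99 + 385645/6 = 385051/6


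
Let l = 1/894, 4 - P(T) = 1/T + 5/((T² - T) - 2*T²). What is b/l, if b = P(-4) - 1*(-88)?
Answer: 82844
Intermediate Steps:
P(T) = 4 - 1/T - 5/(-T - T²) (P(T) = 4 - (1/T + 5/((T² - T) - 2*T²)) = 4 - (1/T + 5/(-T - T²)) = 4 + (-1/T - 5/(-T - T²)) = 4 - 1/T - 5/(-T - T²))
b = 278/3 (b = (4 + 3*(-4) + 4*(-4)²)/((-4)*(1 - 4)) - 1*(-88) = -¼*(4 - 12 + 4*16)/(-3) + 88 = -¼*(-⅓)*(4 - 12 + 64) + 88 = -¼*(-⅓)*56 + 88 = 14/3 + 88 = 278/3 ≈ 92.667)
l = 1/894 ≈ 0.0011186
b/l = 278/(3*(1/894)) = (278/3)*894 = 82844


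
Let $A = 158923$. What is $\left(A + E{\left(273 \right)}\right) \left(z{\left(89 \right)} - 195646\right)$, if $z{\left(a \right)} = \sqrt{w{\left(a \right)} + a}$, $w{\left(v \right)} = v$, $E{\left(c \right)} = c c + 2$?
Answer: $-45674341284 + 233454 \sqrt{178} \approx -4.5671 \cdot 10^{10}$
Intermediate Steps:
$E{\left(c \right)} = 2 + c^{2}$ ($E{\left(c \right)} = c^{2} + 2 = 2 + c^{2}$)
$z{\left(a \right)} = \sqrt{2} \sqrt{a}$ ($z{\left(a \right)} = \sqrt{a + a} = \sqrt{2 a} = \sqrt{2} \sqrt{a}$)
$\left(A + E{\left(273 \right)}\right) \left(z{\left(89 \right)} - 195646\right) = \left(158923 + \left(2 + 273^{2}\right)\right) \left(\sqrt{2} \sqrt{89} - 195646\right) = \left(158923 + \left(2 + 74529\right)\right) \left(\sqrt{178} - 195646\right) = \left(158923 + 74531\right) \left(-195646 + \sqrt{178}\right) = 233454 \left(-195646 + \sqrt{178}\right) = -45674341284 + 233454 \sqrt{178}$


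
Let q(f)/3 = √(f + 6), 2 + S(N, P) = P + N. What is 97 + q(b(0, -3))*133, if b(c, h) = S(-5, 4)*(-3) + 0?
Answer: 97 + 399*√15 ≈ 1642.3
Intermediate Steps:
S(N, P) = -2 + N + P (S(N, P) = -2 + (P + N) = -2 + (N + P) = -2 + N + P)
b(c, h) = 9 (b(c, h) = (-2 - 5 + 4)*(-3) + 0 = -3*(-3) + 0 = 9 + 0 = 9)
q(f) = 3*√(6 + f) (q(f) = 3*√(f + 6) = 3*√(6 + f))
97 + q(b(0, -3))*133 = 97 + (3*√(6 + 9))*133 = 97 + (3*√15)*133 = 97 + 399*√15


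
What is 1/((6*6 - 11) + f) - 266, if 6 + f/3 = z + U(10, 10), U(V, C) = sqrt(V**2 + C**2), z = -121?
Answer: -8308333/31234 - 15*sqrt(2)/62468 ≈ -266.00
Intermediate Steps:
U(V, C) = sqrt(C**2 + V**2)
f = -381 + 30*sqrt(2) (f = -18 + 3*(-121 + sqrt(10**2 + 10**2)) = -18 + 3*(-121 + sqrt(100 + 100)) = -18 + 3*(-121 + sqrt(200)) = -18 + 3*(-121 + 10*sqrt(2)) = -18 + (-363 + 30*sqrt(2)) = -381 + 30*sqrt(2) ≈ -338.57)
1/((6*6 - 11) + f) - 266 = 1/((6*6 - 11) + (-381 + 30*sqrt(2))) - 266 = 1/((36 - 11) + (-381 + 30*sqrt(2))) - 266 = 1/(25 + (-381 + 30*sqrt(2))) - 266 = 1/(-356 + 30*sqrt(2)) - 266 = -266 + 1/(-356 + 30*sqrt(2))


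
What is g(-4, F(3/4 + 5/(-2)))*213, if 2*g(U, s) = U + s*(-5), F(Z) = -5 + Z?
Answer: 25347/8 ≈ 3168.4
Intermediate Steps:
g(U, s) = U/2 - 5*s/2 (g(U, s) = (U + s*(-5))/2 = (U - 5*s)/2 = U/2 - 5*s/2)
g(-4, F(3/4 + 5/(-2)))*213 = ((1/2)*(-4) - 5*(-5 + (3/4 + 5/(-2)))/2)*213 = (-2 - 5*(-5 + (3*(1/4) + 5*(-1/2)))/2)*213 = (-2 - 5*(-5 + (3/4 - 5/2))/2)*213 = (-2 - 5*(-5 - 7/4)/2)*213 = (-2 - 5/2*(-27/4))*213 = (-2 + 135/8)*213 = (119/8)*213 = 25347/8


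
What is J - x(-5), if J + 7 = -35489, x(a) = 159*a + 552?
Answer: -35253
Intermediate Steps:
x(a) = 552 + 159*a
J = -35496 (J = -7 - 35489 = -35496)
J - x(-5) = -35496 - (552 + 159*(-5)) = -35496 - (552 - 795) = -35496 - 1*(-243) = -35496 + 243 = -35253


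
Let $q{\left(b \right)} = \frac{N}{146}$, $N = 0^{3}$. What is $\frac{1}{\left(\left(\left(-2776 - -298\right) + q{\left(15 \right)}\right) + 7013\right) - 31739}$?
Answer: $- \frac{1}{27204} \approx -3.6759 \cdot 10^{-5}$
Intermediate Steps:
$N = 0$
$q{\left(b \right)} = 0$ ($q{\left(b \right)} = \frac{0}{146} = 0 \cdot \frac{1}{146} = 0$)
$\frac{1}{\left(\left(\left(-2776 - -298\right) + q{\left(15 \right)}\right) + 7013\right) - 31739} = \frac{1}{\left(\left(\left(-2776 - -298\right) + 0\right) + 7013\right) - 31739} = \frac{1}{\left(\left(\left(-2776 + 298\right) + 0\right) + 7013\right) - 31739} = \frac{1}{\left(\left(-2478 + 0\right) + 7013\right) - 31739} = \frac{1}{\left(-2478 + 7013\right) - 31739} = \frac{1}{4535 - 31739} = \frac{1}{-27204} = - \frac{1}{27204}$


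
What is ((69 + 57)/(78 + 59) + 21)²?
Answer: 9018009/18769 ≈ 480.47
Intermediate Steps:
((69 + 57)/(78 + 59) + 21)² = (126/137 + 21)² = (3003/137)² = 9018009/18769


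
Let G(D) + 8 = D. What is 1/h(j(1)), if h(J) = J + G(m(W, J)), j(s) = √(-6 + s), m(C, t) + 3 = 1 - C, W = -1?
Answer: -9/86 - I*√5/86 ≈ -0.10465 - 0.026001*I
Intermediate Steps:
m(C, t) = -2 - C (m(C, t) = -3 + (1 - C) = -2 - C)
G(D) = -8 + D
h(J) = -9 + J (h(J) = J + (-8 + (-2 - 1*(-1))) = J + (-8 + (-2 + 1)) = J + (-8 - 1) = J - 9 = -9 + J)
1/h(j(1)) = 1/(-9 + √(-6 + 1)) = 1/(-9 + √(-5)) = 1/(-9 + I*√5)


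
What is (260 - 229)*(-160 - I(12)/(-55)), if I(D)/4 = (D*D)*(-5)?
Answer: -72416/11 ≈ -6583.3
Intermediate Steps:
I(D) = -20*D² (I(D) = 4*((D*D)*(-5)) = 4*(D²*(-5)) = 4*(-5*D²) = -20*D²)
(260 - 229)*(-160 - I(12)/(-55)) = (260 - 229)*(-160 - (-20*12²)/(-55)) = 31*(-160 - (-20*144)*(-1)/55) = 31*(-160 - (-2880)*(-1)/55) = 31*(-160 - 1*576/11) = 31*(-160 - 576/11) = 31*(-2336/11) = -72416/11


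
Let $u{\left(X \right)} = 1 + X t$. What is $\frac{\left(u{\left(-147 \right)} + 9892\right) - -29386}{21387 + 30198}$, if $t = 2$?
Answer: $\frac{2599}{3439} \approx 0.75574$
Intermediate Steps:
$u{\left(X \right)} = 1 + 2 X$ ($u{\left(X \right)} = 1 + X 2 = 1 + 2 X$)
$\frac{\left(u{\left(-147 \right)} + 9892\right) - -29386}{21387 + 30198} = \frac{\left(\left(1 + 2 \left(-147\right)\right) + 9892\right) - -29386}{21387 + 30198} = \frac{\left(\left(1 - 294\right) + 9892\right) + 29386}{51585} = \left(\left(-293 + 9892\right) + 29386\right) \frac{1}{51585} = \left(9599 + 29386\right) \frac{1}{51585} = 38985 \cdot \frac{1}{51585} = \frac{2599}{3439}$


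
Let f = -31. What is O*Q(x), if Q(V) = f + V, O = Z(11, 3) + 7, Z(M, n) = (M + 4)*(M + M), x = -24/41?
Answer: -436415/41 ≈ -10644.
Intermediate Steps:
x = -24/41 (x = -24*1/41 = -24/41 ≈ -0.58537)
Z(M, n) = 2*M*(4 + M) (Z(M, n) = (4 + M)*(2*M) = 2*M*(4 + M))
O = 337 (O = 2*11*(4 + 11) + 7 = 2*11*15 + 7 = 330 + 7 = 337)
Q(V) = -31 + V
O*Q(x) = 337*(-31 - 24/41) = 337*(-1295/41) = -436415/41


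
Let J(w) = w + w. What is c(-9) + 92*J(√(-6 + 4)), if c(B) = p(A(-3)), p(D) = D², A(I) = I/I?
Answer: 1 + 184*I*√2 ≈ 1.0 + 260.22*I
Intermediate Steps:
A(I) = 1
c(B) = 1 (c(B) = 1² = 1)
J(w) = 2*w
c(-9) + 92*J(√(-6 + 4)) = 1 + 92*(2*√(-6 + 4)) = 1 + 92*(2*√(-2)) = 1 + 92*(2*(I*√2)) = 1 + 92*(2*I*√2) = 1 + 184*I*√2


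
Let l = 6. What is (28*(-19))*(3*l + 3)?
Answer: -11172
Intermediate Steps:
(28*(-19))*(3*l + 3) = (28*(-19))*(3*6 + 3) = -532*(18 + 3) = -532*21 = -11172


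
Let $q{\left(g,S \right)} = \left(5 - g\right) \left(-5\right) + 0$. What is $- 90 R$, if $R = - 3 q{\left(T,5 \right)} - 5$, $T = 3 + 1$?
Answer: $-900$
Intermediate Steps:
$T = 4$
$q{\left(g,S \right)} = -25 + 5 g$ ($q{\left(g,S \right)} = \left(-25 + 5 g\right) + 0 = -25 + 5 g$)
$R = 10$ ($R = - 3 \left(-25 + 5 \cdot 4\right) - 5 = - 3 \left(-25 + 20\right) - 5 = \left(-3\right) \left(-5\right) - 5 = 15 - 5 = 10$)
$- 90 R = \left(-90\right) 10 = -900$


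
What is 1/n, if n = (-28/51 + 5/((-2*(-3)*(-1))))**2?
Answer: 1156/2209 ≈ 0.52331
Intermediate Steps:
n = 2209/1156 (n = (-28*1/51 + 5/((6*(-1))))**2 = (-28/51 + 5/(-6))**2 = (-28/51 + 5*(-1/6))**2 = (-28/51 - 5/6)**2 = (-47/34)**2 = 2209/1156 ≈ 1.9109)
1/n = 1/(2209/1156) = 1156/2209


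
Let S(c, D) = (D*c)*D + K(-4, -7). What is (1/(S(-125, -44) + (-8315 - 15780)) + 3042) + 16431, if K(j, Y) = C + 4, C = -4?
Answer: 5181667934/266095 ≈ 19473.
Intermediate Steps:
K(j, Y) = 0 (K(j, Y) = -4 + 4 = 0)
S(c, D) = c*D² (S(c, D) = (D*c)*D + 0 = c*D² + 0 = c*D²)
(1/(S(-125, -44) + (-8315 - 15780)) + 3042) + 16431 = (1/(-125*(-44)² + (-8315 - 15780)) + 3042) + 16431 = (1/(-125*1936 - 24095) + 3042) + 16431 = (1/(-242000 - 24095) + 3042) + 16431 = (1/(-266095) + 3042) + 16431 = (-1/266095 + 3042) + 16431 = 809460989/266095 + 16431 = 5181667934/266095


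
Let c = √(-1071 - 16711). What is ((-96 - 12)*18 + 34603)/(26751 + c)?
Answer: 873660909/715633783 - 32659*I*√17782/715633783 ≈ 1.2208 - 0.0060856*I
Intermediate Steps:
c = I*√17782 (c = √(-17782) = I*√17782 ≈ 133.35*I)
((-96 - 12)*18 + 34603)/(26751 + c) = ((-96 - 12)*18 + 34603)/(26751 + I*√17782) = (-108*18 + 34603)/(26751 + I*√17782) = (-1944 + 34603)/(26751 + I*√17782) = 32659/(26751 + I*√17782)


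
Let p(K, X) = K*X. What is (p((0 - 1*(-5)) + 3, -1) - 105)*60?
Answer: -6780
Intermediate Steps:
(p((0 - 1*(-5)) + 3, -1) - 105)*60 = (((0 - 1*(-5)) + 3)*(-1) - 105)*60 = (((0 + 5) + 3)*(-1) - 105)*60 = ((5 + 3)*(-1) - 105)*60 = (8*(-1) - 105)*60 = (-8 - 105)*60 = -113*60 = -6780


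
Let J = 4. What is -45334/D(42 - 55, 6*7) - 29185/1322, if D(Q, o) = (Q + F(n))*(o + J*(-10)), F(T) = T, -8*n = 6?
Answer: 118257921/72710 ≈ 1626.4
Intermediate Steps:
n = -¾ (n = -⅛*6 = -¾ ≈ -0.75000)
D(Q, o) = (-40 + o)*(-¾ + Q) (D(Q, o) = (Q - ¾)*(o + 4*(-10)) = (-¾ + Q)*(o - 40) = (-¾ + Q)*(-40 + o) = (-40 + o)*(-¾ + Q))
-45334/D(42 - 55, 6*7) - 29185/1322 = -45334/(30 - 40*(42 - 55) - 9*7/2 + (42 - 55)*(6*7)) - 29185/1322 = -45334/(30 - 40*(-13) - ¾*42 - 13*42) - 29185*1/1322 = -45334/(30 + 520 - 63/2 - 546) - 29185/1322 = -45334/(-55/2) - 29185/1322 = -45334*(-2/55) - 29185/1322 = 90668/55 - 29185/1322 = 118257921/72710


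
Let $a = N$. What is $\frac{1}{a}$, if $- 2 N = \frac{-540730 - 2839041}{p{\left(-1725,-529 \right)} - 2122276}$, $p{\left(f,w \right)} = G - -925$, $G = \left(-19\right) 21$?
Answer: $- \frac{4243500}{3379771} \approx -1.2556$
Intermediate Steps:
$G = -399$
$p{\left(f,w \right)} = 526$ ($p{\left(f,w \right)} = -399 - -925 = -399 + 925 = 526$)
$N = - \frac{3379771}{4243500}$ ($N = - \frac{\left(-540730 - 2839041\right) \frac{1}{526 - 2122276}}{2} = - \frac{\left(-3379771\right) \frac{1}{-2121750}}{2} = - \frac{\left(-3379771\right) \left(- \frac{1}{2121750}\right)}{2} = \left(- \frac{1}{2}\right) \frac{3379771}{2121750} = - \frac{3379771}{4243500} \approx -0.79646$)
$a = - \frac{3379771}{4243500} \approx -0.79646$
$\frac{1}{a} = \frac{1}{- \frac{3379771}{4243500}} = - \frac{4243500}{3379771}$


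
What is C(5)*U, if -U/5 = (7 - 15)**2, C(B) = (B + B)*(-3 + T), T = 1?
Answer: 6400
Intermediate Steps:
C(B) = -4*B (C(B) = (B + B)*(-3 + 1) = (2*B)*(-2) = -4*B)
U = -320 (U = -5*(7 - 15)**2 = -5*(-8)**2 = -5*64 = -320)
C(5)*U = -4*5*(-320) = -20*(-320) = 6400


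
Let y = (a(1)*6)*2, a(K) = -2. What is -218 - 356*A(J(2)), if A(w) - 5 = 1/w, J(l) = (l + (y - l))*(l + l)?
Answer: -47863/24 ≈ -1994.3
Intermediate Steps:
y = -24 (y = -2*6*2 = -12*2 = -24)
J(l) = -48*l (J(l) = (l + (-24 - l))*(l + l) = -48*l)
A(w) = 5 + 1/w
-218 - 356*A(J(2)) = -218 - 356*(5 + 1/(-48*2)) = -218 - 356*(5 + 1/(-96)) = -218 - 356*(5 - 1/96) = -218 - 356*479/96 = -218 - 42631/24 = -47863/24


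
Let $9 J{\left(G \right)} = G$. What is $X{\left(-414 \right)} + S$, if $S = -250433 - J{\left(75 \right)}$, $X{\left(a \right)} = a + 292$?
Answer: $- \frac{751690}{3} \approx -2.5056 \cdot 10^{5}$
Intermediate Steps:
$X{\left(a \right)} = 292 + a$
$J{\left(G \right)} = \frac{G}{9}$
$S = - \frac{751324}{3}$ ($S = -250433 - \frac{1}{9} \cdot 75 = -250433 - \frac{25}{3} = - \frac{751324}{3} \approx -2.5044 \cdot 10^{5}$)
$X{\left(-414 \right)} + S = \left(292 - 414\right) - \frac{751324}{3} = -122 - \frac{751324}{3} = - \frac{751690}{3}$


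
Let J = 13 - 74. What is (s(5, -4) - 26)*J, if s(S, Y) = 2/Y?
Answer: 3233/2 ≈ 1616.5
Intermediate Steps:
J = -61
(s(5, -4) - 26)*J = (2/(-4) - 26)*(-61) = (2*(-¼) - 26)*(-61) = (-½ - 26)*(-61) = -53/2*(-61) = 3233/2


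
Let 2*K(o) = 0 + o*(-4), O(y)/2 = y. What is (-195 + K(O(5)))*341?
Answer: -73315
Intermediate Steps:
O(y) = 2*y
K(o) = -2*o (K(o) = (0 + o*(-4))/2 = (0 - 4*o)/2 = (-4*o)/2 = -2*o)
(-195 + K(O(5)))*341 = (-195 - 4*5)*341 = (-195 - 2*10)*341 = (-195 - 20)*341 = -215*341 = -73315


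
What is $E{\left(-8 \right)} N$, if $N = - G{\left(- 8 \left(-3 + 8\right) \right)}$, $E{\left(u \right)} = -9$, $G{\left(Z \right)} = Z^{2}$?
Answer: $14400$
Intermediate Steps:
$N = -1600$ ($N = - \left(- 8 \left(-3 + 8\right)\right)^{2} = - \left(\left(-8\right) 5\right)^{2} = - \left(-40\right)^{2} = \left(-1\right) 1600 = -1600$)
$E{\left(-8 \right)} N = \left(-9\right) \left(-1600\right) = 14400$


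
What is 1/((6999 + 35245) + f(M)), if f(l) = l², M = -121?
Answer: 1/56885 ≈ 1.7579e-5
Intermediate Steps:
1/((6999 + 35245) + f(M)) = 1/((6999 + 35245) + (-121)²) = 1/(42244 + 14641) = 1/56885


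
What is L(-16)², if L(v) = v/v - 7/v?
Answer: 529/256 ≈ 2.0664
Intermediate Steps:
L(v) = 1 - 7/v
L(-16)² = ((-7 - 16)/(-16))² = (-1/16*(-23))² = (23/16)² = 529/256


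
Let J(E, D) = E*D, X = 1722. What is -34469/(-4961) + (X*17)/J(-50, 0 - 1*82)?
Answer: 3494527/248050 ≈ 14.088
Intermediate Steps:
J(E, D) = D*E
-34469/(-4961) + (X*17)/J(-50, 0 - 1*82) = -34469/(-4961) + (1722*17)/(((0 - 1*82)*(-50))) = -34469*(-1/4961) + 29274/(((0 - 82)*(-50))) = 34469/4961 + 29274/((-82*(-50))) = 34469/4961 + 29274/4100 = 34469/4961 + 29274*(1/4100) = 34469/4961 + 357/50 = 3494527/248050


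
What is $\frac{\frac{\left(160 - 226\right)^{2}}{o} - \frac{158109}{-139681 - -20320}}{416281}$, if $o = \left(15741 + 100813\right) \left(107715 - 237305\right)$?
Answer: $\frac{199009552777102}{62541236617209537605} \approx 3.1821 \cdot 10^{-6}$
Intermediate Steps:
$o = -15104232860$ ($o = 116554 \left(-129590\right) = -15104232860$)
$\frac{\frac{\left(160 - 226\right)^{2}}{o} - \frac{158109}{-139681 - -20320}}{416281} = \frac{\frac{\left(160 - 226\right)^{2}}{-15104232860} - \frac{158109}{-139681 - -20320}}{416281} = \left(\left(-66\right)^{2} \left(- \frac{1}{15104232860}\right) - \frac{158109}{-139681 + 20320}\right) \frac{1}{416281} = \left(4356 \left(- \frac{1}{15104232860}\right) - \frac{158109}{-119361}\right) \frac{1}{416281} = \left(- \frac{1089}{3776058215} - - \frac{52703}{39787}\right) \frac{1}{416281} = \left(- \frac{1089}{3776058215} + \frac{52703}{39787}\right) \frac{1}{416281} = \frac{199009552777102}{150238028200205} \cdot \frac{1}{416281} = \frac{199009552777102}{62541236617209537605}$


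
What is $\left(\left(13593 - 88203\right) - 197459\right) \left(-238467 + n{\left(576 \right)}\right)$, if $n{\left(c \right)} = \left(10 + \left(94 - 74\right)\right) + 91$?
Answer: $64846557874$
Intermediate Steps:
$n{\left(c \right)} = 121$ ($n{\left(c \right)} = \left(10 + 20\right) + 91 = 30 + 91 = 121$)
$\left(\left(13593 - 88203\right) - 197459\right) \left(-238467 + n{\left(576 \right)}\right) = \left(\left(13593 - 88203\right) - 197459\right) \left(-238467 + 121\right) = \left(\left(13593 - 88203\right) - 197459\right) \left(-238346\right) = \left(-74610 - 197459\right) \left(-238346\right) = \left(-272069\right) \left(-238346\right) = 64846557874$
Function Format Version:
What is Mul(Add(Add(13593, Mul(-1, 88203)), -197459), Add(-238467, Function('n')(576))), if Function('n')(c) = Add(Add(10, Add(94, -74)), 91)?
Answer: 64846557874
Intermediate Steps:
Function('n')(c) = 121 (Function('n')(c) = Add(Add(10, 20), 91) = Add(30, 91) = 121)
Mul(Add(Add(13593, Mul(-1, 88203)), -197459), Add(-238467, Function('n')(576))) = Mul(Add(Add(13593, Mul(-1, 88203)), -197459), Add(-238467, 121)) = Mul(Add(Add(13593, -88203), -197459), -238346) = Mul(Add(-74610, -197459), -238346) = Mul(-272069, -238346) = 64846557874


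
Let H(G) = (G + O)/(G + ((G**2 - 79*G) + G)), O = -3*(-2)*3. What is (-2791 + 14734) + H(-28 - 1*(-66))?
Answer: 8849735/741 ≈ 11943.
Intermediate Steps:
O = 18 (O = 6*3 = 18)
H(G) = (18 + G)/(G**2 - 77*G) (H(G) = (G + 18)/(G + ((G**2 - 79*G) + G)) = (18 + G)/(G + (G**2 - 78*G)) = (18 + G)/(G**2 - 77*G))
(-2791 + 14734) + H(-28 - 1*(-66)) = (-2791 + 14734) + (18 + (-28 - 1*(-66)))/((-28 - 1*(-66))*(-77 + (-28 - 1*(-66)))) = 11943 + (18 + (-28 + 66))/((-28 + 66)*(-77 + (-28 + 66))) = 11943 + (18 + 38)/(38*(-77 + 38)) = 11943 + (1/38)*56/(-39) = 11943 + (1/38)*(-1/39)*56 = 11943 - 28/741 = 8849735/741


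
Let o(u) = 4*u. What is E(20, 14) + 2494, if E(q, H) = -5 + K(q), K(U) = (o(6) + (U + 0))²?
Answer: 4425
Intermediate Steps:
K(U) = (24 + U)² (K(U) = (4*6 + (U + 0))² = (24 + U)²)
E(q, H) = -5 + (24 + q)²
E(20, 14) + 2494 = (-5 + (24 + 20)²) + 2494 = (-5 + 44²) + 2494 = (-5 + 1936) + 2494 = 1931 + 2494 = 4425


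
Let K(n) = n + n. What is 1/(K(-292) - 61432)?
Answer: -1/62016 ≈ -1.6125e-5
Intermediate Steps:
K(n) = 2*n
1/(K(-292) - 61432) = 1/(2*(-292) - 61432) = 1/(-584 - 61432) = 1/(-62016) = -1/62016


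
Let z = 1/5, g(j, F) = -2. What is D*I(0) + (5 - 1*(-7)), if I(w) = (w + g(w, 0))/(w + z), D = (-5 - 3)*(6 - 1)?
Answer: 412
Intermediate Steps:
D = -40 (D = -8*5 = -40)
z = 1/5 ≈ 0.20000
I(w) = (-2 + w)/(1/5 + w) (I(w) = (w - 2)/(w + 1/5) = (-2 + w)/(1/5 + w))
D*I(0) + (5 - 1*(-7)) = -200*(-2 + 0)/(1 + 5*0) + (5 - 1*(-7)) = -200*(-2)/(1 + 0) + (5 + 7) = -200*(-2)/1 + 12 = -200*(-2) + 12 = -40*(-10) + 12 = 400 + 12 = 412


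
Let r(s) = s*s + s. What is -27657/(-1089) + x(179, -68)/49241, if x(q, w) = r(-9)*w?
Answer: 150725177/5958161 ≈ 25.297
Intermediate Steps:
r(s) = s + s² (r(s) = s² + s = s + s²)
x(q, w) = 72*w (x(q, w) = (-9*(1 - 9))*w = (-9*(-8))*w = 72*w)
-27657/(-1089) + x(179, -68)/49241 = -27657/(-1089) + (72*(-68))/49241 = -27657*(-1/1089) - 4896*1/49241 = 3073/121 - 4896/49241 = 150725177/5958161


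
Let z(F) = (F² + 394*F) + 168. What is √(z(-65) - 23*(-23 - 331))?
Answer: 5*I*√523 ≈ 114.35*I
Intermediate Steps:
z(F) = 168 + F² + 394*F
√(z(-65) - 23*(-23 - 331)) = √((168 + (-65)² + 394*(-65)) - 23*(-23 - 331)) = √((168 + 4225 - 25610) - 23*(-354)) = √(-21217 + 8142) = √(-13075) = 5*I*√523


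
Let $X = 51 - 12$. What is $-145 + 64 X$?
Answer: $2351$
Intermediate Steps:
$X = 39$ ($X = 51 - 12 = 39$)
$-145 + 64 X = -145 + 64 \cdot 39 = -145 + 2496 = 2351$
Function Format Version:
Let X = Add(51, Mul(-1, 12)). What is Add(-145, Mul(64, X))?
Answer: 2351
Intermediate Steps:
X = 39 (X = Add(51, -12) = 39)
Add(-145, Mul(64, X)) = Add(-145, Mul(64, 39)) = Add(-145, 2496) = 2351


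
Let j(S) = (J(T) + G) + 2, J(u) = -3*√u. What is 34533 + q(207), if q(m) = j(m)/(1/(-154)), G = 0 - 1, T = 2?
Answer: 34379 + 462*√2 ≈ 35032.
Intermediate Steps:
G = -1
j(S) = 1 - 3*√2 (j(S) = (-3*√2 - 1) + 2 = (-1 - 3*√2) + 2 = 1 - 3*√2)
q(m) = -154 + 462*√2 (q(m) = (1 - 3*√2)/(1/(-154)) = (1 - 3*√2)/(-1/154) = (1 - 3*√2)*(-154) = -154 + 462*√2)
34533 + q(207) = 34533 + (-154 + 462*√2) = 34379 + 462*√2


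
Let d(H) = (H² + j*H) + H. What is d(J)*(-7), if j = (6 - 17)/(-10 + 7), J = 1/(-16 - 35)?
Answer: 553/867 ≈ 0.63783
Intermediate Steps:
J = -1/51 (J = 1/(-51) = -1/51 ≈ -0.019608)
j = 11/3 (j = -11/(-3) = -11*(-⅓) = 11/3 ≈ 3.6667)
d(H) = H² + 14*H/3 (d(H) = (H² + 11*H/3) + H = H² + 14*H/3)
d(J)*(-7) = ((⅓)*(-1/51)*(14 + 3*(-1/51)))*(-7) = ((⅓)*(-1/51)*(14 - 1/17))*(-7) = ((⅓)*(-1/51)*(237/17))*(-7) = -79/867*(-7) = 553/867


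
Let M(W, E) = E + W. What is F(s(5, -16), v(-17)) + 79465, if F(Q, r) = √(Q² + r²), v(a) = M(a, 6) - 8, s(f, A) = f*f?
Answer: 79465 + √986 ≈ 79496.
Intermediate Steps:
s(f, A) = f²
v(a) = -2 + a (v(a) = (6 + a) - 8 = -2 + a)
F(s(5, -16), v(-17)) + 79465 = √((5²)² + (-2 - 17)²) + 79465 = √(25² + (-19)²) + 79465 = √(625 + 361) + 79465 = √986 + 79465 = 79465 + √986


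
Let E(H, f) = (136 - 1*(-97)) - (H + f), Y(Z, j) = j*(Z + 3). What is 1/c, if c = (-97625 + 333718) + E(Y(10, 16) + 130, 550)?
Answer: 1/235438 ≈ 4.2474e-6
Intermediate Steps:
Y(Z, j) = j*(3 + Z)
E(H, f) = 233 - H - f (E(H, f) = (136 + 97) + (-H - f) = 233 + (-H - f) = 233 - H - f)
c = 235438 (c = (-97625 + 333718) + (233 - (16*(3 + 10) + 130) - 1*550) = 236093 + (233 - (16*13 + 130) - 550) = 236093 + (233 - (208 + 130) - 550) = 236093 + (233 - 1*338 - 550) = 236093 + (233 - 338 - 550) = 236093 - 655 = 235438)
1/c = 1/235438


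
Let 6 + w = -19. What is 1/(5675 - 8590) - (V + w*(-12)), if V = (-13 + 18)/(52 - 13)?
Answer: -34120114/113685 ≈ -300.13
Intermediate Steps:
V = 5/39 ≈ 0.12821
w = -25 (w = -6 - 19 = -25)
1/(5675 - 8590) - (V + w*(-12)) = 1/(5675 - 8590) - (5/39 - 25*(-12)) = 1/(-2915) - (5/39 + 300) = -1/2915 - 1*11705/39 = -1/2915 - 11705/39 = -34120114/113685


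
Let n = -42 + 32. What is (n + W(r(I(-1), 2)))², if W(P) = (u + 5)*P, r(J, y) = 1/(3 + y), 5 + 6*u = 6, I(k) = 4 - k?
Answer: 72361/900 ≈ 80.401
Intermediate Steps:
u = ⅙ (u = -⅚ + (⅙)*6 = -⅚ + 1 = ⅙ ≈ 0.16667)
W(P) = 31*P/6 (W(P) = (⅙ + 5)*P = 31*P/6)
n = -10
(n + W(r(I(-1), 2)))² = (-10 + 31/(6*(3 + 2)))² = (-10 + (31/6)/5)² = (-10 + (31/6)*(⅕))² = (-10 + 31/30)² = (-269/30)² = 72361/900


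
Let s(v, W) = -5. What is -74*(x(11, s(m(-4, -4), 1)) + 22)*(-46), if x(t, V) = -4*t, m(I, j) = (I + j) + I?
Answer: -74888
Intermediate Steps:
m(I, j) = j + 2*I
-74*(x(11, s(m(-4, -4), 1)) + 22)*(-46) = -74*(-4*11 + 22)*(-46) = -74*(-44 + 22)*(-46) = -74*(-22)*(-46) = 1628*(-46) = -74888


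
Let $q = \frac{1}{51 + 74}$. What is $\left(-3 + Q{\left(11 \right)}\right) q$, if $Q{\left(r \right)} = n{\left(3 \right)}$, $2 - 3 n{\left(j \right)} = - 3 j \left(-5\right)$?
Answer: $- \frac{52}{375} \approx -0.13867$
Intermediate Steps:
$n{\left(j \right)} = \frac{2}{3} - 5 j$ ($n{\left(j \right)} = \frac{2}{3} - \frac{- 3 j \left(-5\right)}{3} = \frac{2}{3} - \frac{15 j}{3} = \frac{2}{3} - 5 j$)
$Q{\left(r \right)} = - \frac{43}{3}$ ($Q{\left(r \right)} = \frac{2}{3} - 15 = - \frac{43}{3}$)
$q = \frac{1}{125} \approx 0.008$
$\left(-3 + Q{\left(11 \right)}\right) q = \left(-3 - \frac{43}{3}\right) \frac{1}{125} = \left(- \frac{52}{3}\right) \frac{1}{125} = - \frac{52}{375}$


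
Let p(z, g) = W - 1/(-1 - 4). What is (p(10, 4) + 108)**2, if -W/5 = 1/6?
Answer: 10374841/900 ≈ 11528.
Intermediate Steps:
W = -5/6 ≈ -0.83333
p(z, g) = -19/30 (p(z, g) = -5/6 - 1/(-1 - 4) = -5/6 - 1/(-5) = -5/6 - 1*(-1/5) = -5/6 + 1/5 = -19/30)
(p(10, 4) + 108)**2 = (-19/30 + 108)**2 = (3221/30)**2 = 10374841/900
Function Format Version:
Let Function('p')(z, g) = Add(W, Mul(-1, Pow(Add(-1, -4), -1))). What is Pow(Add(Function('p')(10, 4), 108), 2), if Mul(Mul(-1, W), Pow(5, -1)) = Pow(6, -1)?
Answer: Rational(10374841, 900) ≈ 11528.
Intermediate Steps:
W = Rational(-5, 6) (W = Mul(-5, Pow(6, -1)) = Mul(-5, Rational(1, 6)) = Rational(-5, 6) ≈ -0.83333)
Function('p')(z, g) = Rational(-19, 30) (Function('p')(z, g) = Add(Rational(-5, 6), Mul(-1, Pow(Add(-1, -4), -1))) = Add(Rational(-5, 6), Mul(-1, Pow(-5, -1))) = Add(Rational(-5, 6), Mul(-1, Rational(-1, 5))) = Add(Rational(-5, 6), Rational(1, 5)) = Rational(-19, 30))
Pow(Add(Function('p')(10, 4), 108), 2) = Pow(Add(Rational(-19, 30), 108), 2) = Pow(Rational(3221, 30), 2) = Rational(10374841, 900)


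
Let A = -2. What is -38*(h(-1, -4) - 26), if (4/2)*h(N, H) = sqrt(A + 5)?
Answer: 988 - 19*sqrt(3) ≈ 955.09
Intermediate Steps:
h(N, H) = sqrt(3)/2 (h(N, H) = sqrt(-2 + 5)/2 = sqrt(3)/2)
-38*(h(-1, -4) - 26) = -38*(sqrt(3)/2 - 26) = -38*(-26 + sqrt(3)/2) = 988 - 19*sqrt(3)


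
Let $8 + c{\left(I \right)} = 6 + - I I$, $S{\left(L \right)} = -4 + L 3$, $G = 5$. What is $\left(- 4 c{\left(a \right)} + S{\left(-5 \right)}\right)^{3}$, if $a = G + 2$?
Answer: $6331625$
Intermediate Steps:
$S{\left(L \right)} = -4 + 3 L$
$a = 7$ ($a = 5 + 2 = 7$)
$c{\left(I \right)} = -2 - I^{2}$ ($c{\left(I \right)} = -8 + \left(6 + - I I\right) = -8 - \left(-6 + I^{2}\right) = -2 - I^{2}$)
$\left(- 4 c{\left(a \right)} + S{\left(-5 \right)}\right)^{3} = \left(- 4 \left(-2 - 7^{2}\right) + \left(-4 + 3 \left(-5\right)\right)\right)^{3} = \left(- 4 \left(-2 - 49\right) - 19\right)^{3} = \left(\left(-4\right) \left(-51\right) - 19\right)^{3} = \left(204 - 19\right)^{3} = 185^{3} = 6331625$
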